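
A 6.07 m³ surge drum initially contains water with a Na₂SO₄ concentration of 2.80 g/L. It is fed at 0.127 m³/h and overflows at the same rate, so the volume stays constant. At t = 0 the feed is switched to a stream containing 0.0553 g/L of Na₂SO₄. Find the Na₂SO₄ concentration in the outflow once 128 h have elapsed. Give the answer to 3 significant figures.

0.244 g/L

Transient balance on the dissolved component: V dC/dt = Q(C_in − C).
So dC/dt = (C_in − C)/τ with τ = V/Q = 6.07/0.127 = 47.795 h.
Integrating: C(t) = C_in + (C₀ − C_in) e^(−t/τ).
C(128) = 0.0553 + (2.80 − 0.0553)·e^(−128/47.795) = 0.0553 + (2.7447)·0.068694 = 0.24385 g/L.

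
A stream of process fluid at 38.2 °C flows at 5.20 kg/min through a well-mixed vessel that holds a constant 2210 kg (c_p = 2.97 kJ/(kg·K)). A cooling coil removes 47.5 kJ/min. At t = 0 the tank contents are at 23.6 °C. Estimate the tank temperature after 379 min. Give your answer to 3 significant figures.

M c_p dT/dt = ṁ c_p (T_in − T) − Q̇.
Rearrange: dT/dt = (T_ss − T)/τ with τ = M/ṁ = 425.00 min and T_ss = T_in − Q̇/(ṁ c_p) = 35.124 °C.
Integrating: T(t) = T_ss + (T₀ − T_ss) e^(−t/τ).
T(379) = 35.124 + (-11.524)·e^(−379/425.00) = 35.124 + (-11.524)·0.40993 = 30.400 °C.

30.4 °C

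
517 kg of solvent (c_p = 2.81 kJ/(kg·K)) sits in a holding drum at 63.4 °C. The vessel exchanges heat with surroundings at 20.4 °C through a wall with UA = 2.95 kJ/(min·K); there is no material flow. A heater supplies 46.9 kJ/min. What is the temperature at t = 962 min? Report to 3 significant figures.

40.1 °C

M c_p dT/dt = −UA(T − T_amb) + Q̇.
dT/dt = (T_ss − T)/τ with T_ss = T_amb + Q̇/UA = 20.4 + 46.9/2.95 = 36.298 °C, τ = M c_p/UA = 517·2.81/2.95 = 492.46 min.
This is linear first-order; T(t) = T_ss + (T₀ − T_ss) e^(−t/τ).
T(962) = 36.298 + (27.102)·0.14179 = 40.141 °C.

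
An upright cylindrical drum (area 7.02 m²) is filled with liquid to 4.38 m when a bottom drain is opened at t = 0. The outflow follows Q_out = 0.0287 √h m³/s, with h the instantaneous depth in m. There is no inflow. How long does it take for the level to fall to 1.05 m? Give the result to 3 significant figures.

With no inflow, A dh/dt = −0.0287 √h.
Separate and integrate: 2(√h − √h₀) = −(0.0287/A) t.
t = 2A(√h₀ − √h)/0.0287 = 2·7.02·(√4.38 − √1.05)/0.0287
  = 14.040 × (2.0928 − 1.0247) / 0.0287 = 522.54 s.

523 s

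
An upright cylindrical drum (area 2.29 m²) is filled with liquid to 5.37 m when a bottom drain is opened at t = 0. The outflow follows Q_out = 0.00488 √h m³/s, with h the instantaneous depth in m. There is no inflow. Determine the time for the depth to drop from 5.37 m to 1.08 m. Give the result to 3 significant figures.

A dh/dt = −Q_out = −0.00488 √h.
Separate and integrate: 2(√h − √h₀) = −(0.00488/A) t.
t = 2A(√h₀ − √h)/0.00488 = 2·2.29·(√5.37 − √1.08)/0.00488
  = 4.5800 × (2.3173 − 1.0392) / 0.00488 = 1199.5 s.

1200 s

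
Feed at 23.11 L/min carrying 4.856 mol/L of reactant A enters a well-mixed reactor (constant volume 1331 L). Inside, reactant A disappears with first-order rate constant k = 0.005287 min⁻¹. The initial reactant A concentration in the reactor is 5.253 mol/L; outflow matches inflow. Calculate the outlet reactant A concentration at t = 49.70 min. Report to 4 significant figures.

4.219 mol/L

Species balance: V dC/dt = Q C_in − Q C − k V C.
dC/dt = (Q/V) C_in − (Q/V + k) C; effective rate a = Q/V + k = 0.0173629 + 0.005287 = 0.0226499 min⁻¹.
C_ss = Q C_in/(Q + kV) = 3.72250 mol/L; C(t) = C_ss + (C₀ − C_ss) e^(−a t).
C(49.70) = 3.72250 + (1.53050)·e^(−0.0226499·49.70) = 3.72250 + (1.53050)·0.324426 = 4.21903 mol/L.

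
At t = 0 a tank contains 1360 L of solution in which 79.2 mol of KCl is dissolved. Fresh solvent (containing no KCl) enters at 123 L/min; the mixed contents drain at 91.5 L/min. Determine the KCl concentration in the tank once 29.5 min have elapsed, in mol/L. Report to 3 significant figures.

Total volume: dV/dt = Q_in − Q_out = 31.500 L/min, so V(t) = 1360 + 31.500 t and V(29.5) = 2289.2 L.
No KCl enters, so dm/dt = −Q_out · (m/V).
dm/m = −Q_out dt/(V₀ + 31.500 t); integrating gives ln(m/m₀) = −(Q_out/(Q_in−Q_out)) ln(V/V₀).
m = m₀ (V₀/V)^(Q_out/(Q_in−Q_out)) = 79.2 × (1360/2289.2)^(2.9048) = 17.450 mol.
C = m/V = 17.450/2289.2 = 0.0076227 mol/L.

0.00762 mol/L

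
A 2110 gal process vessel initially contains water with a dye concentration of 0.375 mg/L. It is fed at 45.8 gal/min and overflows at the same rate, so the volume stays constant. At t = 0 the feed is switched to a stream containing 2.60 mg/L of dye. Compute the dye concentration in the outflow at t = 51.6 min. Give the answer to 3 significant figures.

1.87 mg/L

Mass balance on the solute (V constant): V dC/dt = Q(C_in − C).
Time constant τ = V/Q = 2110/45.8 = 46.070 min.
Integrating: C(t) = C_in + (C₀ − C_in) e^(−t/τ).
C(51.6) = 2.60 + (0.375 − 2.60)·e^(−51.6/46.070) = 2.60 + (-2.2250)·0.32627 = 1.8741 mg/L.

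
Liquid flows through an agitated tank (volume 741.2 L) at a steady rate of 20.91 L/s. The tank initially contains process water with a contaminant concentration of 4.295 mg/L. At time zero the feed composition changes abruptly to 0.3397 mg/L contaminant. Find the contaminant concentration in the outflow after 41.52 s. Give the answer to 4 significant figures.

1.566 mg/L

Species balance on the tank: V dC/dt = Q(C_in − C).
So dC/dt = (C_in − C)/τ with τ = V/Q = 741.2/20.91 = 35.4472 s.
Integrating: C(t) = C_in + (C₀ − C_in) e^(−t/τ).
C(41.52) = 0.3397 + (4.295 − 0.3397)·e^(−41.52/35.4472) = 0.3397 + (3.95530)·0.309957 = 1.56567 mg/L.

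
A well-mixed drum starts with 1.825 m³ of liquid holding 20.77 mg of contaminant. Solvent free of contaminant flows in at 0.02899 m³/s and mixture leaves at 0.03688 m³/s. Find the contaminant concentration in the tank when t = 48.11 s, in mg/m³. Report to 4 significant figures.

Let m(t) be the amount of contaminant. Volume: V(t) = V₀ + (Q_in − Q_out) t = 1.825 − 0.00789000 t; V(48.11) = 1.44541 m³.
No contaminant enters, so dm/dt = −Q_out · (m/V).
dm/m = −Q_out dt/(V₀ − 0.00789000 t); integrating gives ln(m/m₀) = −(Q_out/(Q_in−Q_out)) ln(V/V₀).
m = m₀ (V₀/V)^(Q_out/(Q_in−Q_out)) = 20.77 × (1.825/1.44541)^(-4.67427) = 6.98341 mg.
C = m/V = 6.98341/1.44541 = 4.83143 mg/m³.

4.831 mg/m³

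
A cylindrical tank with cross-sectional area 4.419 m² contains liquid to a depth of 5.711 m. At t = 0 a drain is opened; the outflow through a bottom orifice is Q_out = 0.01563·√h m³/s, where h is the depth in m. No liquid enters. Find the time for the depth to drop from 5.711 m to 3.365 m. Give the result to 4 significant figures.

314.0 s

With no inflow, A dh/dt = −0.01563 √h.
This is separable: 2 d(√h)/dt = −0.01563/A, so √h = √h₀ − (0.01563/(2A)) t.
t = 2A(√h₀ − √h)/0.01563 = 2·4.419·(√5.711 − √3.365)/0.01563
  = 8.83800 × (2.38977 − 1.83439) / 0.01563 = 314.038 s.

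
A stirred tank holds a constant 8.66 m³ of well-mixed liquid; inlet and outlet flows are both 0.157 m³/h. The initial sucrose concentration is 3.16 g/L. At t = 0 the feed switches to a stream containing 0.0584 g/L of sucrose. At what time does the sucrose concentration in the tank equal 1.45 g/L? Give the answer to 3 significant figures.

44.2 h

Species balance: V dC/dt = Q(C_in − C) ⇒ τ = V/Q = 55.159 h.
C(t) = C_in + (C₀ − C_in) e^(−t/τ). Set C = 1.45 and solve for t:
e^(−t/τ) = (C − C_in)/(C₀ − C_in) = (1.45 − 0.0584)/(3.16 − 0.0584) = 0.44867
t = −τ ln(…) = 55.159 × 0.80146 = 44.208 h.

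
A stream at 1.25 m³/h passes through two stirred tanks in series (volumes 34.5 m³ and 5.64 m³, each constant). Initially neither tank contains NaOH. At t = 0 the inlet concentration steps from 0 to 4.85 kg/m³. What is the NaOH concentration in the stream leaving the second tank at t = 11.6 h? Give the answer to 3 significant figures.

1.11 kg/m³

Time constants: τᵢ = Vᵢ/Q for each well-mixed tank.
τ₁ = 34.5/1.25 = 27.600 h; τ₂ = 5.64/1.25 = 4.5120 h.
Solving the cascade with C₁(0)=C₂(0)=0 gives C₂(t) = C_in[1 − (τ₁ e^(−t/τ₁) − τ₂ e^(−t/τ₂))/(τ₁ − τ₂)].
At t = 11.6: e^(−t/τ₁) = 0.65686, e^(−t/τ₂) = 0.076465.
C₂ = 4.85·[1 − (27.600·0.65686 − 4.5120·0.076465)/(23.088)] = 4.85·0.22972 = 1.1141 kg/m³.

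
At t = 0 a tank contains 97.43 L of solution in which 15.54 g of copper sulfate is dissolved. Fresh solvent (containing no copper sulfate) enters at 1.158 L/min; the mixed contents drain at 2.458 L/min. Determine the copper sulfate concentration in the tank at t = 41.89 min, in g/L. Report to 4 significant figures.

Total volume: dV/dt = Q_in − Q_out = -1.30000 L/min, so V(t) = 97.43 − 1.30000 t and V(41.89) = 42.9730 L.
No copper sulfate enters, so dm/dt = −Q_out · (m/V).
dm/m = −Q_out dt/(V₀ − 1.30000 t); integrating gives ln(m/m₀) = −(Q_out/(Q_in−Q_out)) ln(V/V₀).
m = m₀ (V₀/V)^(Q_out/(Q_in−Q_out)) = 15.54 × (97.43/42.9730)^(-1.89077) = 3.30589 g.
C = m/V = 3.30589/42.9730 = 0.0769294 g/L.

0.07693 g/L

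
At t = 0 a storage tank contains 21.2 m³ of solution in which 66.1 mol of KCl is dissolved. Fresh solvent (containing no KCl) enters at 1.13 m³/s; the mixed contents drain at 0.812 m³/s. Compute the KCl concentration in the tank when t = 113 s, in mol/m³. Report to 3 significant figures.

Total volume: dV/dt = Q_in − Q_out = 0.31800 m³/s, so V(t) = 21.2 + 0.31800 t and V(113) = 57.134 m³.
No KCl enters, so dm/dt = −Q_out · (m/V).
dm/m = −Q_out dt/(V₀ + 0.31800 t); integrating gives ln(m/m₀) = −(Q_out/(Q_in−Q_out)) ln(V/V₀).
m = m₀ (V₀/V)^(Q_out/(Q_in−Q_out)) = 66.1 × (21.2/57.134)^(2.5535) = 5.2576 mol.
C = m/V = 5.2576/57.134 = 0.092022 mol/m³.

0.0920 mol/m³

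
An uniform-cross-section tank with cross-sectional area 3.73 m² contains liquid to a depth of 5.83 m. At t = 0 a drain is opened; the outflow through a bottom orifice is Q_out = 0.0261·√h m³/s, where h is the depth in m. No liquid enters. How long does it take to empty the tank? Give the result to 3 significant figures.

690 s

A dh/dt = −Q_out = −0.0261 √h.
Separate and integrate: 2(√h − √h₀) = −(0.0261/A) t.
Tank is empty when √h = 0: t_empty = 2A√h₀/0.0261.
t_empty = 2·3.73·√5.83/0.0261 = 7.4600·2.4145/0.0261 = 690.13 s.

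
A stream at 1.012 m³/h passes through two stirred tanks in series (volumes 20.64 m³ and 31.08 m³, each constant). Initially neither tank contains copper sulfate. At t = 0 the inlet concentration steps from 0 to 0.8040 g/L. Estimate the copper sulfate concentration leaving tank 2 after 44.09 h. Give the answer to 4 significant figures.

Species balance on tank i: dCᵢ/dt = (Cᵢ₋₁ − Cᵢ)/τᵢ with τᵢ = Vᵢ/Q.
τ₁ = 20.64/1.012 = 20.3953 h; τ₂ = 31.08/1.012 = 30.7115 h.
Solving the cascade with C₁(0)=C₂(0)=0 gives C₂(t) = C_in[1 − (τ₁ e^(−t/τ₁) − τ₂ e^(−t/τ₂))/(τ₁ − τ₂)].
At t = 44.09: e^(−t/τ₁) = 0.115120, e^(−t/τ₂) = 0.237968.
C₂ = 0.8040·[1 − (20.3953·0.115120 − 30.7115·0.237968)/(-10.3162)] = 0.8040·0.519162 = 0.417406 g/L.

0.4174 g/L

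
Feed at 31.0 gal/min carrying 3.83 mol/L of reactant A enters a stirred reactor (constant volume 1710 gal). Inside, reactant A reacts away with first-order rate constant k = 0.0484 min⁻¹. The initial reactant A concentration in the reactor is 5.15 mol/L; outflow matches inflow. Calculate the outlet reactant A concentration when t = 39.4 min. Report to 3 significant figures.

1.34 mol/L

Accumulation = in − out − consumed: V dC/dt = Q C_in − Q C − k V C.
dC/dt = (Q/V) C_in − (Q/V + k) C; effective rate a = Q/V + k = 0.018129 + 0.0484 = 0.066529 min⁻¹.
C_ss = Q C_in/(Q + kV) = 1.0437 mol/L; C(t) = C_ss + (C₀ − C_ss) e^(−a t).
C(39.4) = 1.0437 + (4.1063)·e^(−0.066529·39.4) = 1.0437 + (4.1063)·0.072713 = 1.3422 mol/L.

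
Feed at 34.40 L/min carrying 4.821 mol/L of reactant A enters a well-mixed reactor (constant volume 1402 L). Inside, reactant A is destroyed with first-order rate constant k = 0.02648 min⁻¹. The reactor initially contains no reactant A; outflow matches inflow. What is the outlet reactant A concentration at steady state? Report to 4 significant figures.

2.319 mol/L

Accumulation = in − out − consumed: V dC/dt = Q C_in − Q C − k V C.
Steady state (dC/dt = 0): C_ss = Q C_in/(Q + kV) = C_in/(1 + kV/Q).
C_ss = 34.40·4.821/(34.40 + 0.02648·1402) = 165.842/71.5250 = 2.31866 mol/L.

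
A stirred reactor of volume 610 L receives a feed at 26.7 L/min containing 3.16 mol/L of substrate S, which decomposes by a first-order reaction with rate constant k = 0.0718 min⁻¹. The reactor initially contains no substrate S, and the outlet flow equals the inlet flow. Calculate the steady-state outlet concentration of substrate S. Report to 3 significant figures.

V dC/dt = Q(C_in − C) − k V C.
Steady state (dC/dt = 0): C_ss = Q C_in/(Q + kV) = C_in/(1 + kV/Q).
C_ss = 26.7·3.16/(26.7 + 0.0718·610) = 84.372/70.498 = 1.1968 mol/L.

1.20 mol/L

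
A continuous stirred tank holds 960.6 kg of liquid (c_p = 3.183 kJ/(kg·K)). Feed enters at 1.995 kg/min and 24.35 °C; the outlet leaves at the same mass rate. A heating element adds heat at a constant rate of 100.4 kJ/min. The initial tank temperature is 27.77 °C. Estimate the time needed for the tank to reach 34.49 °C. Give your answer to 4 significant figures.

M c_p dT/dt = ṁ c_p (T_in − T) + Q̇.
τ = M/ṁ = 481.504 min; T_ss = T_in + Q̇/(ṁ c_p) = 40.1608 °C.
T(t) = T_ss + (T₀ − T_ss) e^(−t/τ). Set T = 34.49:
e^(−t/τ) = (34.49 − 40.1608)/(27.77 − 40.1608) = 0.457663
t = −481.504 · ln(0.457663) = 376.354 min.

376.4 min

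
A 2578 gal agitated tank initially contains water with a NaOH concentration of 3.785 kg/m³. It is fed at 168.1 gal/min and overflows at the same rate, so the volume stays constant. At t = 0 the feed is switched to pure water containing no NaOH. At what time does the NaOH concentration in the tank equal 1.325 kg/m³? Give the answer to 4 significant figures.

Species balance: V dC/dt = Q(C_in − C) ⇒ τ = V/Q = 15.3361 min.
C(t) = C_in + (C₀ − C_in) e^(−t/τ). Set C = 1.325 and solve for t:
e^(−t/τ) = (C − C_in)/(C₀ − C_in) = (1.325 − 0)/(3.785 − 0) = 0.350066
t = −τ ln(…) = 15.3361 × 1.04963 = 16.0973 min.

16.10 min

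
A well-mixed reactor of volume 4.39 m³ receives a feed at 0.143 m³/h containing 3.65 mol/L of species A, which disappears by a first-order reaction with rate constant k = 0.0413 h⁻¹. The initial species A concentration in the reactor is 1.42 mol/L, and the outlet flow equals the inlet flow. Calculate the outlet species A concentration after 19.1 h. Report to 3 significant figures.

1.56 mol/L

V dC/dt = Q(C_in − C) − k V C.
This is linear with rate a = Q/V + k = 0.073874 h⁻¹.
C_ss = Q C_in/(Q + kV) = 1.6094 mol/L; C(t) = C_ss + (C₀ − C_ss) e^(−a t).
C(19.1) = 1.6094 + (-0.18943)·e^(−0.073874·19.1) = 1.6094 + (-0.18943)·0.24390 = 1.5632 mol/L.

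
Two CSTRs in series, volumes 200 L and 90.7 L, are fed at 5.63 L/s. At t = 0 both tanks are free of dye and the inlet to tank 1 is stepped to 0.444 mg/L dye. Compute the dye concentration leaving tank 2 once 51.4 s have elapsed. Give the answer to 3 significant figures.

0.268 mg/L

Species balance on tank i: dCᵢ/dt = (Cᵢ₋₁ − Cᵢ)/τᵢ with τᵢ = Vᵢ/Q.
τ₁ = 200/5.63 = 35.524 s; τ₂ = 90.7/5.63 = 16.110 s.
Tank 1: C₁ = C_in(1 − e^(−t/τ₁)). Tank 2 (τ₁ ≠ τ₂): C₂ = C_in[1 − (τ₁ e^(−t/τ₁) − τ₂ e^(−t/τ₂))/(τ₁ − τ₂)].
At t = 51.4: e^(−t/τ₁) = 0.23530, e^(−t/τ₂) = 0.041150.
C₂ = 0.444·[1 − (35.524·0.23530 − 16.110·0.041150)/(19.414)] = 0.444·0.60360 = 0.26800 mg/L.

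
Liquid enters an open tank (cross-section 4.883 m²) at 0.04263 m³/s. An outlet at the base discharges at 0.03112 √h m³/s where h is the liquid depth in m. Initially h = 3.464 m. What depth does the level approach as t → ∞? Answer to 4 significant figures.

1.877 m

Mass balance (ρ constant): A dh/dt = Q_in − 0.03112 √h. At steady state dh/dt = 0:
Q_in = 0.03112 √h_ss ⇒ √h_ss = 0.04263/0.03112 = 1.36986.
h_ss = 1.36986² = 1.87651 m. (Since h₀ = 3.464 m > h_ss, the level will fall toward this value.)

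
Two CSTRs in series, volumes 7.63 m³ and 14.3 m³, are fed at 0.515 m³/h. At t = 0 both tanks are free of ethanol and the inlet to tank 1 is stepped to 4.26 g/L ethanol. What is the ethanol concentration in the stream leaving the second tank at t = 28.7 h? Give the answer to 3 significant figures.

Each tank obeys Vᵢ dCᵢ/dt = Q(Cᵢ₋₁ − Cᵢ), so τᵢ = Vᵢ/Q.
τ₁ = 7.63/0.515 = 14.816 h; τ₂ = 14.3/0.515 = 27.767 h.
Solving the cascade with C₁(0)=C₂(0)=0 gives C₂(t) = C_in[1 − (τ₁ e^(−t/τ₁) − τ₂ e^(−t/τ₂))/(τ₁ − τ₂)].
At t = 28.7: e^(−t/τ₁) = 0.14411, e^(−t/τ₂) = 0.35572.
C₂ = 4.26·[1 − (14.816·0.14411 − 27.767·0.35572)/(-12.951)] = 4.26·0.40221 = 1.7134 g/L.

1.71 g/L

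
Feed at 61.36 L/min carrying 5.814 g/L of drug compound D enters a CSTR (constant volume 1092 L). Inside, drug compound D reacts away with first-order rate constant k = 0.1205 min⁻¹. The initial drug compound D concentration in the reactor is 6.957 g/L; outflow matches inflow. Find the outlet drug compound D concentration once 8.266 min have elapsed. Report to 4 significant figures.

3.035 g/L

Species balance: V dC/dt = Q C_in − Q C − k V C.
dC/dt = (Q/V) C_in − (Q/V + k) C; effective rate a = Q/V + k = 0.0561905 + 0.1205 = 0.176690 min⁻¹.
C_ss = Q C_in/(Q + kV) = 1.84895 g/L; C(t) = C_ss + (C₀ − C_ss) e^(−a t).
C(8.266) = 1.84895 + (5.10805)·e^(−0.176690·8.266) = 1.84895 + (5.10805)·0.232115 = 3.03460 g/L.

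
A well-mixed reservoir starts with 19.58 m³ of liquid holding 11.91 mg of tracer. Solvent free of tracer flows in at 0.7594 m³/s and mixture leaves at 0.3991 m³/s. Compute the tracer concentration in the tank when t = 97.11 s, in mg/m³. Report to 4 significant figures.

0.07013 mg/m³

Total volume: dV/dt = Q_in − Q_out = 0.360300 m³/s, so V(t) = 19.58 + 0.360300 t and V(97.11) = 54.5687 m³.
No tracer enters, so dm/dt = −Q_out · (m/V).
dm/m = −Q_out dt/(V₀ + 0.360300 t); integrating gives ln(m/m₀) = −(Q_out/(Q_in−Q_out)) ln(V/V₀).
m = m₀ (V₀/V)^(Q_out/(Q_in−Q_out)) = 11.91 × (19.58/54.5687)^(1.10769) = 3.82688 mg.
C = m/V = 3.82688/54.5687 = 0.0701296 mg/m³.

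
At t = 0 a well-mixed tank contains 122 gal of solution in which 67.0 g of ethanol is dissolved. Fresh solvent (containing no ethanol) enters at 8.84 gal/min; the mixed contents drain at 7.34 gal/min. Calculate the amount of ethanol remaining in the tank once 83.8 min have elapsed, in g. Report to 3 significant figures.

Total volume: dV/dt = Q_in − Q_out = 1.5000 gal/min, so V(t) = 122 + 1.5000 t and V(83.8) = 247.70 gal.
Solute balance: dm/dt = 0 − Q_out C = −Q_out m/V(t).
dm/m = −Q_out dt/(V₀ + 1.5000 t); integrating gives ln(m/m₀) = −(Q_out/(Q_in−Q_out)) ln(V/V₀).
m = m₀ (V₀/V)^(Q_out/(Q_in−Q_out)) = 67.0 × (122/247.70)^(4.8933) = 2.0944 g.

2.09 g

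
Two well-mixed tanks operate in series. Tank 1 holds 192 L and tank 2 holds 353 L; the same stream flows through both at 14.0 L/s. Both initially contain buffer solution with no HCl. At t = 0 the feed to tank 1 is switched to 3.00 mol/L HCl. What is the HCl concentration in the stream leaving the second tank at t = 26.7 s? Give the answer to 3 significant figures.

Each tank obeys Vᵢ dCᵢ/dt = Q(Cᵢ₋₁ − Cᵢ), so τᵢ = Vᵢ/Q.
τ₁ = 192/14.0 = 13.714 s; τ₂ = 353/14.0 = 25.214 s.
Solving the cascade with C₁(0)=C₂(0)=0 gives C₂(t) = C_in[1 − (τ₁ e^(−t/τ₁) − τ₂ e^(−t/τ₂))/(τ₁ − τ₂)].
At t = 26.7: e^(−t/τ₁) = 0.14272, e^(−t/τ₂) = 0.34683.
C₂ = 3.00·[1 − (13.714·0.14272 − 25.214·0.34683)/(-11.500)] = 3.00·0.40976 = 1.2293 mol/L.

1.23 mol/L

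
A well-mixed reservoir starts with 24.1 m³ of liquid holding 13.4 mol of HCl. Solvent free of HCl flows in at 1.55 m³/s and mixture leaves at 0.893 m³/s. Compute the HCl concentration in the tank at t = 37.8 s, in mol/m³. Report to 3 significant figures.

0.105 mol/m³

Let m(t) be the amount of HCl. Volume: V(t) = V₀ + (Q_in − Q_out) t = 24.1 + 0.65700 t; V(37.8) = 48.935 m³.
Solute balance: dm/dt = 0 − Q_out C = −Q_out m/V(t).
dm/m = −Q_out dt/(V₀ + 0.65700 t); integrating gives ln(m/m₀) = −(Q_out/(Q_in−Q_out)) ln(V/V₀).
m = m₀ (V₀/V)^(Q_out/(Q_in−Q_out)) = 13.4 × (24.1/48.935)^(1.3592) = 5.1170 mol.
C = m/V = 5.1170/48.935 = 0.10457 mol/m³.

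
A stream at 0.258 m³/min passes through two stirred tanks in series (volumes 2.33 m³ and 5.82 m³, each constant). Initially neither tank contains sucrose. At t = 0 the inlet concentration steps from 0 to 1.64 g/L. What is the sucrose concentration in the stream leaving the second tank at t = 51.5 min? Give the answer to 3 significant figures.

Species balance on tank i: dCᵢ/dt = (Cᵢ₋₁ − Cᵢ)/τᵢ with τᵢ = Vᵢ/Q.
τ₁ = 2.33/0.258 = 9.0310 min; τ₂ = 5.82/0.258 = 22.558 min.
Tank 1: C₁ = C_in(1 − e^(−t/τ₁)). Tank 2 (τ₁ ≠ τ₂): C₂ = C_in[1 − (τ₁ e^(−t/τ₁) − τ₂ e^(−t/τ₂))/(τ₁ − τ₂)].
At t = 51.5: e^(−t/τ₁) = 0.0033374, e^(−t/τ₂) = 0.10198.
C₂ = 1.64·[1 − (9.0310·0.0033374 − 22.558·0.10198)/(-13.527)] = 1.64·0.83217 = 1.3648 g/L.

1.36 g/L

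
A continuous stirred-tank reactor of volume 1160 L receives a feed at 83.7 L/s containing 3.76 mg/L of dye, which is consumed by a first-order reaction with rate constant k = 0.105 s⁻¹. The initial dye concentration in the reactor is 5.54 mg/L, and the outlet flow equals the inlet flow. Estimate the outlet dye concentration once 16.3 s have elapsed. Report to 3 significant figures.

1.75 mg/L

Species balance: V dC/dt = Q C_in − Q C − k V C.
dC/dt = (Q/V) C_in − (Q/V + k) C; effective rate a = Q/V + k = 0.072155 + 0.105 = 0.17716 s⁻¹.
C_ss = Q C_in/(Q + kV) = 1.5314 mg/L; C(t) = C_ss + (C₀ − C_ss) e^(−a t).
C(16.3) = 1.5314 + (4.0086)·e^(−0.17716·16.3) = 1.5314 + (4.0086)·0.055708 = 1.7548 mg/L.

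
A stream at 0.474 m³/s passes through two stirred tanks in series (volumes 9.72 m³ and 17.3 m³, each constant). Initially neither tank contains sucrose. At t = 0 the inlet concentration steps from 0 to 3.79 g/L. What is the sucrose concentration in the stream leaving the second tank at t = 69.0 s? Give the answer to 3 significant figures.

2.65 g/L

Time constants: τᵢ = Vᵢ/Q for each well-mixed tank.
τ₁ = 9.72/0.474 = 20.506 s; τ₂ = 17.3/0.474 = 36.498 s.
Solving the cascade with C₁(0)=C₂(0)=0 gives C₂(t) = C_in[1 − (τ₁ e^(−t/τ₁) − τ₂ e^(−t/τ₂))/(τ₁ − τ₂)].
At t = 69.0: e^(−t/τ₁) = 0.034568, e^(−t/τ₂) = 0.15099.
C₂ = 3.79·[1 − (20.506·0.034568 − 36.498·0.15099)/(-15.992)] = 3.79·0.69971 = 2.6519 g/L.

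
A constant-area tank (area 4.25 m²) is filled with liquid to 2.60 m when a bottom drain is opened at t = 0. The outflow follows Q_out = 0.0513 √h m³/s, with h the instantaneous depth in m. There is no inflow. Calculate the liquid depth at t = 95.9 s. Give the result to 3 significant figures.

A dh/dt = −Q_out = −0.0513 √h.
∫ h^(−1/2) dh = −(0.0513/A) ∫ dt, giving 2√h = 2√h₀ − (0.0513/A) t.
√h = √2.60 − 0.0513·95.9/(2·4.25) = 1.6125 − 0.57878 = 1.0337.
h = 1.0337² = 1.0685 m.

1.07 m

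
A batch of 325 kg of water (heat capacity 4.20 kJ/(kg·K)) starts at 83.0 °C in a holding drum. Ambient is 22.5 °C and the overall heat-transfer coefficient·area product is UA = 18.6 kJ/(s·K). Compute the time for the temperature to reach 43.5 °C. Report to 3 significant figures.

77.7 s

First-law balance (no shaft work): M c_p dT/dt = −UA(T − T_amb).
τ = M c_p/UA = 73.387 s; T_ss = T_amb = 22.500 °C.
T(t) = T_ss + (T₀ − T_ss)e^(−t/τ); set T = 43.5:
t = −τ ln[(T − T_ss)/(T₀ − T_ss)] = −73.387 · ln(0.34711) = 77.652 s.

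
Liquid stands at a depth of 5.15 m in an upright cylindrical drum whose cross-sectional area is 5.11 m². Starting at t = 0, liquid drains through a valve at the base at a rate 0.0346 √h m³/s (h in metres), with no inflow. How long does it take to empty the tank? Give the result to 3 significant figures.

670 s

Unsteady balance on liquid volume: A dh/dt = −0.0346 √h.
This is separable: 2 d(√h)/dt = −0.0346/A, so √h = √h₀ − (0.0346/(2A)) t.
Set h = 0: 2√h₀ = (0.0346/A) t_empty ⇒ t_empty = 2A√h₀/0.0346.
t_empty = 2·5.11·√5.15/0.0346 = 10.220·2.2694/0.0346 = 670.31 s.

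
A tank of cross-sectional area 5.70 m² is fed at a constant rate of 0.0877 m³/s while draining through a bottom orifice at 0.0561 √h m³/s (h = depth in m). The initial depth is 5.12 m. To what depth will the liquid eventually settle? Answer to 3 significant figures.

Accumulation of liquid (constant cross-section A): A dh/dt = Q_in − 0.0561 √h. At steady state dh/dt = 0:
Q_in = 0.0561 √h_ss ⇒ √h_ss = 0.0877/0.0561 = 1.5633.
h_ss = 1.5633² = 2.4438 m. (Since h₀ = 5.12 m > h_ss, the level will fall toward this value.)

2.44 m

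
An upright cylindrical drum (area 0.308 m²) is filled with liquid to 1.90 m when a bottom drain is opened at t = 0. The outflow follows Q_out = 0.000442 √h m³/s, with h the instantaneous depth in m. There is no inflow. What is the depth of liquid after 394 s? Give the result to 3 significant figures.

With no inflow, A dh/dt = −0.000442 √h.
∫ h^(−1/2) dh = −(0.000442/A) ∫ dt, giving 2√h = 2√h₀ − (0.000442/A) t.
√h = √1.90 − 0.000442·394/(2·0.308) = 1.3784 − 0.28271 = 1.0957.
h = 1.0957² = 1.2006 m.

1.20 m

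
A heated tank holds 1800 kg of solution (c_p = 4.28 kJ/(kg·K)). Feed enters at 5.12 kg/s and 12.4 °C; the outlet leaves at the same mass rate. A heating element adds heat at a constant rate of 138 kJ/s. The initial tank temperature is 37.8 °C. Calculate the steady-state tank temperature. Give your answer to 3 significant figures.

18.7 °C

Heat balance on the well-mixed liquid: M c_p dT/dt = ṁ c_p (T_in − T) + 138.
At steady state dT/dt = 0 ⇒ T_ss = T_in + Q̇/(ṁ c_p) = 12.4 + 138/(5.12·4.28) = 18.697 °C.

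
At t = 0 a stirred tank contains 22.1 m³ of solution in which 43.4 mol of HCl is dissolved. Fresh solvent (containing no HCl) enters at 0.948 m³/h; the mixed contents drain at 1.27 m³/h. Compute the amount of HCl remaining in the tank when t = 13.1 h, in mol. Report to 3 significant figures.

18.8 mol

Total volume: dV/dt = Q_in − Q_out = -0.32200 m³/h, so V(t) = 22.1 − 0.32200 t and V(13.1) = 17.882 m³.
No HCl enters, so dm/dt = −Q_out · (m/V).
dm/m = −Q_out dt/(V₀ − 0.32200 t); integrating gives ln(m/m₀) = −(Q_out/(Q_in−Q_out)) ln(V/V₀).
m = m₀ (V₀/V)^(Q_out/(Q_in−Q_out)) = 43.4 × (22.1/17.882)^(-3.9441) = 18.824 mol.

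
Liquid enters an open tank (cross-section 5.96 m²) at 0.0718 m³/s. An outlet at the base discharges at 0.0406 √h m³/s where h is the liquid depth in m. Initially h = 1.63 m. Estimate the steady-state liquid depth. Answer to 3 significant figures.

3.13 m

A dh/dt = Q_in − 0.0406 √h. Steady state requires inflow = outflow:
Q_in = 0.0406 √h_ss ⇒ √h_ss = 0.0718/0.0406 = 1.7685.
h_ss = 1.7685² = 3.1275 m. (Since h₀ = 1.63 m < h_ss, the level will rise toward this value.)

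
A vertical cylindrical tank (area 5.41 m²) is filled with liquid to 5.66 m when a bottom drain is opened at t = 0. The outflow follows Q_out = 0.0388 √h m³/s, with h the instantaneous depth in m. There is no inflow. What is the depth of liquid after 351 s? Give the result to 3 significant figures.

With no inflow, A dh/dt = −0.0388 √h.
This is separable: 2 d(√h)/dt = −0.0388/A, so √h = √h₀ − (0.0388/(2A)) t.
√h = √5.66 − 0.0388·351/(2·5.41) = 2.3791 − 1.2587 = 1.1204.
h = 1.1204² = 1.2553 m.

1.26 m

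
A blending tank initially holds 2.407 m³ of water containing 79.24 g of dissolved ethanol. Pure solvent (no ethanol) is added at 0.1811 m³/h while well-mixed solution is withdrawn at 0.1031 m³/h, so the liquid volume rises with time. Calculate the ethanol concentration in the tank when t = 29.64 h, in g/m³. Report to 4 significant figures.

6.897 g/m³

Total volume: dV/dt = Q_in − Q_out = 0.0780000 m³/h, so V(t) = 2.407 + 0.0780000 t and V(29.64) = 4.71892 m³.
No ethanol enters, so dm/dt = −Q_out · (m/V).
Separate: dm/m = −Q_out dt/V(t) ⇒ ln(m/m₀) = −(Q_out/(Q_in−Q_out)) ln(V/V₀).
m = m₀ (V₀/V)^(Q_out/(Q_in−Q_out)) = 79.24 × (2.407/4.71892)^(1.32179) = 32.5459 g.
C = m/V = 32.5459/4.71892 = 6.89689 g/m³.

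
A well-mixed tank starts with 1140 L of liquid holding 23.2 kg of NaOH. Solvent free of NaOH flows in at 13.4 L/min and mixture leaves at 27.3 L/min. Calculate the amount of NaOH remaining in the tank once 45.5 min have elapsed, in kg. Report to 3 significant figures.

4.73 kg

Total volume: dV/dt = Q_in − Q_out = -13.900 L/min, so V(t) = 1140 − 13.900 t and V(45.5) = 507.55 L.
Species balance (pure solvent in): dm/dt = −Q_out · m/V(t).
dm/m = −Q_out dt/(V₀ − 13.900 t); integrating gives ln(m/m₀) = −(Q_out/(Q_in−Q_out)) ln(V/V₀).
m = m₀ (V₀/V)^(Q_out/(Q_in−Q_out)) = 23.2 × (1140/507.55)^(-1.9640) = 4.7345 kg.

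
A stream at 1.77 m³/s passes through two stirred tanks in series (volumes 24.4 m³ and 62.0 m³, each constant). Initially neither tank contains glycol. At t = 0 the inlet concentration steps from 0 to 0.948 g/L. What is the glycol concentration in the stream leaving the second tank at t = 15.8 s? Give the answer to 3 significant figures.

Each tank obeys Vᵢ dCᵢ/dt = Q(Cᵢ₋₁ − Cᵢ), so τᵢ = Vᵢ/Q.
τ₁ = 24.4/1.77 = 13.785 s; τ₂ = 62.0/1.77 = 35.028 s.
Solving the cascade with C₁(0)=C₂(0)=0 gives C₂(t) = C_in[1 − (τ₁ e^(−t/τ₁) − τ₂ e^(−t/τ₂))/(τ₁ − τ₂)].
At t = 15.8: e^(−t/τ₁) = 0.31786, e^(−t/τ₂) = 0.63695.
C₂ = 0.948·[1 − (13.785·0.31786 − 35.028·0.63695)/(-21.243)] = 0.948·0.15598 = 0.14787 g/L.

0.148 g/L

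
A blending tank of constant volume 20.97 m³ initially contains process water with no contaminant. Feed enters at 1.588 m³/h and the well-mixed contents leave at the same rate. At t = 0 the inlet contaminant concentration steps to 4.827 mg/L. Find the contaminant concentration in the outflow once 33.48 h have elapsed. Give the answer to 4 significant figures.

4.445 mg/L

Transient balance on the dissolved component: V dC/dt = Q(C_in − C).
Rewrite as dC/dt + C/τ = C_in/τ, τ = V/Q = 13.2053 h.
Solution: C(t) = C_in + (C₀ − C_in) e^(−t/τ).
C(33.48) = 4.827 + (0 − 4.827)·e^(−33.48/13.2053) = 4.827 + (-4.82700)·0.0792342 = 4.44454 mg/L.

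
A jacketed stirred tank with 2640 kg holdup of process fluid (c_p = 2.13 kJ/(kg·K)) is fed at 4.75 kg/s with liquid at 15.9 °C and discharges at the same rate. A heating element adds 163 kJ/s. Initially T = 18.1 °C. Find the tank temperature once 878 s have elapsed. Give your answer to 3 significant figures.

Energy balance: M c_p dT/dt = ṁ c_p (T_in − T) + 163.
τ = M/ṁ = 555.79 s; T_ss = T_in + Q̇/(ṁ c_p) = 15.9 + 163/(4.75·2.13) = 32.011 °C.
T approaches T_ss exponentially: T(t) = T_ss + (T₀ − T_ss) e^(−t/τ).
T(878) = 32.011 + (-13.911)·e^(−878/555.79) = 32.011 + (-13.911)·0.20603 = 29.145 °C.

29.1 °C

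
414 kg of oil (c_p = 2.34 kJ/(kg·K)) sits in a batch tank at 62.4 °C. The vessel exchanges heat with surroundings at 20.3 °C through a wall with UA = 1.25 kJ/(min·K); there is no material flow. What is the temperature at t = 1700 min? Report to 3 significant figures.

M c_p dT/dt = −UA(T − T_amb).
dT/dt = (T_ss − T)/τ with T_ss = T_amb = 20.300 °C, τ = M c_p/UA = 414·2.34/1.25 = 775.01 min.
Integrating: T(t) = T_ss + (T₀ − T_ss) e^(−t/τ).
T(1700) = 20.300 + (42.100)·0.11152 = 24.995 °C.

25.0 °C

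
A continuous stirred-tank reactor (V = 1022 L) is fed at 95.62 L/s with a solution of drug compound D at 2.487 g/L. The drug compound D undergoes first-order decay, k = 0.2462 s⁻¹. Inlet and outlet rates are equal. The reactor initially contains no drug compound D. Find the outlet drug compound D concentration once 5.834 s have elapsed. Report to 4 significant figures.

0.5905 g/L

Accumulation = in − out − consumed: V dC/dt = Q C_in − Q C − k V C.
dC/dt = (Q/V) C_in − (Q/V + k) C; effective rate a = Q/V + k = 0.0935616 + 0.2462 = 0.339762 s⁻¹.
C_ss = Q C_in/(Q + kV) = 0.684856 g/L; C(t) = C_ss + (C₀ − C_ss) e^(−a t).
C(5.834) = 0.684856 + (-0.684856)·e^(−0.339762·5.834) = 0.684856 + (-0.684856)·0.137770 = 0.590503 g/L.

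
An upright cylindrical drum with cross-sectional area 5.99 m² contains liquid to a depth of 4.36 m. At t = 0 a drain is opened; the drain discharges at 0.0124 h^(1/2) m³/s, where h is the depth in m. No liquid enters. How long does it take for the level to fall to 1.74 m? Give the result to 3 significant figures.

743 s

A dh/dt = −Q_out = −0.0124 √h.
Separate and integrate: 2(√h − √h₀) = −(0.0124/A) t.
t = 2A(√h₀ − √h)/0.0124 = 2·5.99·(√4.36 − √1.74)/0.0124
  = 11.980 × (2.0881 − 1.3191) / 0.0124 = 742.92 s.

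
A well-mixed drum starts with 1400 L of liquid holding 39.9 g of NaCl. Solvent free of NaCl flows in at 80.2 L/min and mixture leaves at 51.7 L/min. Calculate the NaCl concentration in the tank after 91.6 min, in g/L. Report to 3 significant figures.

0.00147 g/L

Let m(t) be the amount of NaCl. Volume: V(t) = V₀ + (Q_in − Q_out) t = 1400 + 28.500 t; V(91.6) = 4010.6 L.
Solute balance: dm/dt = 0 − Q_out C = −Q_out m/V(t).
Separate: dm/m = −Q_out dt/V(t) ⇒ ln(m/m₀) = −(Q_out/(Q_in−Q_out)) ln(V/V₀).
m = m₀ (V₀/V)^(Q_out/(Q_in−Q_out)) = 39.9 × (1400/4010.6)^(1.8140) = 5.9130 g.
C = m/V = 5.9130/4010.6 = 0.0014744 g/L.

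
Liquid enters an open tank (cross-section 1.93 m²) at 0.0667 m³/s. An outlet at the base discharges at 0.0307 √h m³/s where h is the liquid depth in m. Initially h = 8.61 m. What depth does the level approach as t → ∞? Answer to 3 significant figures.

A dh/dt = Q_in − 0.0307 √h. Steady state requires inflow = outflow:
Q_in = 0.0307 √h_ss ⇒ √h_ss = 0.0667/0.0307 = 2.1726.
h_ss = 2.1726² = 4.7204 m. (Since h₀ = 8.61 m > h_ss, the level will fall toward this value.)

4.72 m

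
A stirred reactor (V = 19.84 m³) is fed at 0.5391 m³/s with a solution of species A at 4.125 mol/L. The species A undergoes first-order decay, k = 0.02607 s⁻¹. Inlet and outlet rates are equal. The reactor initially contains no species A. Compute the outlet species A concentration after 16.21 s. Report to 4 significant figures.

V dC/dt = Q(C_in − C) − k V C.
dC/dt = (Q/V) C_in − (Q/V + k) C; effective rate a = Q/V + k = 0.0271724 + 0.02607 = 0.0532424 s⁻¹.
C_ss = Q C_in/(Q + kV) = 2.10520 mol/L; C(t) = C_ss + (C₀ − C_ss) e^(−a t).
C(16.21) = 2.10520 + (-2.10520)·e^(−0.0532424·16.21) = 2.10520 + (-2.10520)·0.421870 = 1.21708 mol/L.

1.217 mol/L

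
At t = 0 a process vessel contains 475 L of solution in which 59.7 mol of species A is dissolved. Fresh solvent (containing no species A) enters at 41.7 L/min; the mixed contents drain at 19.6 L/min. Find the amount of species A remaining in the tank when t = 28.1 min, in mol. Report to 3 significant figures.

Total volume: dV/dt = Q_in − Q_out = 22.100 L/min, so V(t) = 475 + 22.100 t and V(28.1) = 1096.0 L.
Species balance (pure solvent in): dm/dt = −Q_out · m/V(t).
dm/m = −Q_out dt/(V₀ + 22.100 t); integrating gives ln(m/m₀) = −(Q_out/(Q_in−Q_out)) ln(V/V₀).
m = m₀ (V₀/V)^(Q_out/(Q_in−Q_out)) = 59.7 × (475/1096.0)^(0.88688) = 28.440 mol.

28.4 mol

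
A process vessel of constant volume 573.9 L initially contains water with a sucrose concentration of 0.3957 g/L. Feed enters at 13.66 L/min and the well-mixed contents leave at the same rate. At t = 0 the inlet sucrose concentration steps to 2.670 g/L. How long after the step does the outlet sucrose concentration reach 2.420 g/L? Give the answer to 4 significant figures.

92.76 min

Species balance: V dC/dt = Q(C_in − C) ⇒ τ = V/Q = 42.0132 min.
C(t) = C_in + (C₀ − C_in) e^(−t/τ). Set C = 2.420 and solve for t:
e^(−t/τ) = (C − C_in)/(C₀ − C_in) = (2.420 − 2.670)/(0.3957 − 2.670) = 0.109924
t = −τ ln(…) = 42.0132 × 2.20797 = 92.7637 min.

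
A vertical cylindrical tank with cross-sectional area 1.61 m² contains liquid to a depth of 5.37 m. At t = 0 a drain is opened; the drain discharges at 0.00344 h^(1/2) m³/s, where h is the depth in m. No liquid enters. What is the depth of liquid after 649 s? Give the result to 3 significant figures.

With no inflow, A dh/dt = −0.00344 √h.
∫ h^(−1/2) dh = −(0.00344/A) ∫ dt, giving 2√h = 2√h₀ − (0.00344/A) t.
√h = √5.37 − 0.00344·649/(2·1.61) = 2.3173 − 0.69334 = 1.6240.
h = 1.6240² = 2.6373 m.

2.64 m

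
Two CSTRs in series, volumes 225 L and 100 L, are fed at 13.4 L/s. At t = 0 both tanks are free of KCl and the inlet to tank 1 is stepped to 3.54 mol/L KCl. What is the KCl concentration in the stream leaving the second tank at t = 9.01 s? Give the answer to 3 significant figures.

0.661 mol/L

Species balance on tank i: dCᵢ/dt = (Cᵢ₋₁ − Cᵢ)/τᵢ with τᵢ = Vᵢ/Q.
τ₁ = 225/13.4 = 16.791 s; τ₂ = 100/13.4 = 7.4627 s.
Tank 1: C₁ = C_in(1 − e^(−t/τ₁)). Tank 2 (τ₁ ≠ τ₂): C₂ = C_in[1 − (τ₁ e^(−t/τ₁) − τ₂ e^(−t/τ₂))/(τ₁ − τ₂)].
At t = 9.01: e^(−t/τ₁) = 0.58474, e^(−t/τ₂) = 0.29899.
C₂ = 3.54·[1 − (16.791·0.58474 − 7.4627·0.29899)/(9.3284)] = 3.54·0.18667 = 0.66081 mol/L.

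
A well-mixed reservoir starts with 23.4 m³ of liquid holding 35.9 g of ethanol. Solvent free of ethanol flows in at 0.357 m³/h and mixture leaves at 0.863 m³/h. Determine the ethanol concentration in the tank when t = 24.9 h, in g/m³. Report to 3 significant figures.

Total volume: dV/dt = Q_in − Q_out = -0.50600 m³/h, so V(t) = 23.4 − 0.50600 t and V(24.9) = 10.801 m³.
Species balance (pure solvent in): dm/dt = −Q_out · m/V(t).
dm/m = −Q_out dt/(V₀ − 0.50600 t); integrating gives ln(m/m₀) = −(Q_out/(Q_in−Q_out)) ln(V/V₀).
m = m₀ (V₀/V)^(Q_out/(Q_in−Q_out)) = 35.9 × (23.4/10.801)^(-1.7055) = 9.6035 g.
C = m/V = 9.6035/10.801 = 0.88917 g/m³.

0.889 g/m³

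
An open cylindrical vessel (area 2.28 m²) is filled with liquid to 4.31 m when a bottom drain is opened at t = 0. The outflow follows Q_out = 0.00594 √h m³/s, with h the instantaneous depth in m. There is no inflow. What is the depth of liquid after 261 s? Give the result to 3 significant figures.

A dh/dt = −Q_out = −0.00594 √h.
This is separable: 2 d(√h)/dt = −0.00594/A, so √h = √h₀ − (0.00594/(2A)) t.
√h = √4.31 − 0.00594·261/(2·2.28) = 2.0761 − 0.33999 = 1.7361.
h = 1.7361² = 3.0139 m.

3.01 m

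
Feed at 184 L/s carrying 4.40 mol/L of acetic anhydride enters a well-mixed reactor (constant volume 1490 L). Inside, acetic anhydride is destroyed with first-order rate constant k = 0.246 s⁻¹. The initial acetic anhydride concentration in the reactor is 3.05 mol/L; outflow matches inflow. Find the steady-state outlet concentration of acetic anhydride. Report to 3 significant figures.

V dC/dt = Q(C_in − C) − k V C.
Steady state (dC/dt = 0): C_ss = Q C_in/(Q + kV) = C_in/(1 + kV/Q).
C_ss = 184·4.40/(184 + 0.246·1490) = 809.60/550.54 = 1.4706 mol/L.

1.47 mol/L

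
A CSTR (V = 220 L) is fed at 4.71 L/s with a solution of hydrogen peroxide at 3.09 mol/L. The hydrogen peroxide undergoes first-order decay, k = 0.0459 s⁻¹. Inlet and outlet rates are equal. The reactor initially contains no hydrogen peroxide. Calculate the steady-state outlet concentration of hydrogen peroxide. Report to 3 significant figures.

V dC/dt = Q(C_in − C) − k V C.
Steady state (dC/dt = 0): C_ss = Q C_in/(Q + kV) = C_in/(1 + kV/Q).
C_ss = 4.71·3.09/(4.71 + 0.0459·220) = 14.554/14.808 = 0.98284 mol/L.

0.983 mol/L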